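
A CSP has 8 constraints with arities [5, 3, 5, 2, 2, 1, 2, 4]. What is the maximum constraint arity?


The arities are: 5, 3, 5, 2, 2, 1, 2, 4.
Scan for the maximum value.
Maximum arity = 5.

5


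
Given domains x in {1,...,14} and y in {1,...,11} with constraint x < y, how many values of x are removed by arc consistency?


For the constraint x < y, x needs a supporting value in y's domain.
x can be at most 10 (one less than y's maximum).
Valid x values from domain: 10 out of 14.
Pruned = 14 - 10 = 4.

4


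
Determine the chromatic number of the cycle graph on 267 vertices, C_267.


An odd cycle cannot be 2-colored: alternating two colors around the cycle returns to the start with a conflict.
Since 267 is odd, three colors are required (and three suffice).
Chromatic number = 3.

3


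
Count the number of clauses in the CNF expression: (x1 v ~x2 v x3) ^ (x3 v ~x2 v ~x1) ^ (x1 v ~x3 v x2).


Each group enclosed in parentheses joined by ^ is one clause.
Counting the conjuncts: 3 clauses.

3


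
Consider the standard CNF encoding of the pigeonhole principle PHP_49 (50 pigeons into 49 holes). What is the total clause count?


The PHP encoding has two parts:
1) At-least-one-hole clauses: 50 (one per pigeon, each with 49 literals).
2) At-most-one-pigeon-per-hole clauses: 49 holes * C(50,2) = 49 * 1225 = 60025.
Total clauses = 50 + 60025 = 60075.

60075


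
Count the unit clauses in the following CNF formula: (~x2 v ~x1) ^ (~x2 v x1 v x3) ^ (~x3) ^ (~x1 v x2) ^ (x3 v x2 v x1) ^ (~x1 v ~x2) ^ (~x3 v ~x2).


A unit clause contains exactly one literal.
Unit clauses found: (~x3).
Count = 1.

1


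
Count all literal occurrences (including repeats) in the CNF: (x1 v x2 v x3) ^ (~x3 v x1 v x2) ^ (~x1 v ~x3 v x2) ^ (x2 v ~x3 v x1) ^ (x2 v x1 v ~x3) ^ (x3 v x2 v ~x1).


Clause lengths: 3, 3, 3, 3, 3, 3.
Sum = 3 + 3 + 3 + 3 + 3 + 3 = 18.

18


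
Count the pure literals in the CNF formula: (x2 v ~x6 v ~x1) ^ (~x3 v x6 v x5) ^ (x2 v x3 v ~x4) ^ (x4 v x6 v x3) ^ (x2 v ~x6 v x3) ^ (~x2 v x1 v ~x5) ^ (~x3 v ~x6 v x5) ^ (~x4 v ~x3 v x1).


A pure literal appears in only one polarity across all clauses.
No pure literals found.
Count = 0.

0


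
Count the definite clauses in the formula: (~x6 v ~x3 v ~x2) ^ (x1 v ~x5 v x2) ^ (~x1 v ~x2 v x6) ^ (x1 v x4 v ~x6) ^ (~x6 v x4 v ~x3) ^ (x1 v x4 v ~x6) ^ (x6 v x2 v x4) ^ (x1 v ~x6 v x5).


A definite clause has exactly one positive literal.
Clause 1: 0 positive -> not definite
Clause 2: 2 positive -> not definite
Clause 3: 1 positive -> definite
Clause 4: 2 positive -> not definite
Clause 5: 1 positive -> definite
Clause 6: 2 positive -> not definite
Clause 7: 3 positive -> not definite
Clause 8: 2 positive -> not definite
Definite clause count = 2.

2


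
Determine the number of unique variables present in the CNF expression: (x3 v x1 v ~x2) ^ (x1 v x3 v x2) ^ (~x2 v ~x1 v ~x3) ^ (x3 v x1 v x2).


Identify each distinct variable in the formula.
Variables found: x1, x2, x3.
Total distinct variables = 3.

3


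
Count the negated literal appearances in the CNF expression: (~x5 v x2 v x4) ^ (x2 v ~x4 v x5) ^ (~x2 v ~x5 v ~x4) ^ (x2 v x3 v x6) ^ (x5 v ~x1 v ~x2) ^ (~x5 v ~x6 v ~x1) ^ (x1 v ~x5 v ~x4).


Scan each clause for negated literals.
Clause 1: 1 negative; Clause 2: 1 negative; Clause 3: 3 negative; Clause 4: 0 negative; Clause 5: 2 negative; Clause 6: 3 negative; Clause 7: 2 negative.
Total negative literal occurrences = 12.

12


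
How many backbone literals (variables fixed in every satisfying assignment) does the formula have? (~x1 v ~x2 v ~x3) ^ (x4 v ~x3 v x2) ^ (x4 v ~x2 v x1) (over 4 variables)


Find all satisfying assignments: 10 model(s).
Check which variables have the same value in every model.
No variable is fixed across all models.
Backbone size = 0.

0


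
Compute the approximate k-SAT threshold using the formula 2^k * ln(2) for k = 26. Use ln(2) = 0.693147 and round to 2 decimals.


Using the asymptotic formula: threshold ~ 2^k * ln(2).
2^26 = 67108864.
67108864 * 0.693147 = 46516307.76.

46516307.76


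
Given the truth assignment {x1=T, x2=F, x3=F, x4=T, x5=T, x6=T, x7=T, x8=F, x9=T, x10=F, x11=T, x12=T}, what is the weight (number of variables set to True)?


The weight is the number of variables assigned True.
True variables: x1, x4, x5, x6, x7, x9, x11, x12.
Weight = 8.

8


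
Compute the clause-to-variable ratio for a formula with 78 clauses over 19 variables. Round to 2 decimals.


Clause-to-variable ratio = clauses / variables.
78 / 19 = 4.11.

4.11


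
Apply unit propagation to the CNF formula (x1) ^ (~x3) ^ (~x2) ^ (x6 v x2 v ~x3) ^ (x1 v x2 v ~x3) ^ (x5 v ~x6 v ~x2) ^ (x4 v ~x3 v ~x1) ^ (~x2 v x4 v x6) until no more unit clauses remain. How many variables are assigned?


Unit propagation repeatedly assigns the literal in any unit clause, then simplifies.
Assignments in order: x1 = T, x3 = F, x2 = F.
No further unit clauses remain.
Total variables assigned = 3.

3


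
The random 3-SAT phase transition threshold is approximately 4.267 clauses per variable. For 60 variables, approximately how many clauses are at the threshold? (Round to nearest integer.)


The 3-SAT phase transition occurs at approximately 4.267 clauses per variable.
m = 4.267 * 60 = 256.02.
Rounded to nearest integer: 256.

256


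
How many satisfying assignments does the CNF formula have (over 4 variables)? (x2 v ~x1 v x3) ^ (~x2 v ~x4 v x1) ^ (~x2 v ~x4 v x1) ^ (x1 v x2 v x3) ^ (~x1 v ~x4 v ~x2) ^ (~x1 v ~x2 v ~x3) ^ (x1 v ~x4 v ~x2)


Enumerate all 16 truth assignments over 4 variables.
Test each against every clause.
Satisfying assignments found: 7.

7


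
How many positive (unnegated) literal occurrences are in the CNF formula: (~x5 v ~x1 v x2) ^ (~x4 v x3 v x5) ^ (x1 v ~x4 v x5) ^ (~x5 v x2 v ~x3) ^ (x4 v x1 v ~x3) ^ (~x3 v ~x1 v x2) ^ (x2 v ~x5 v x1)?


Scan each clause for unnegated literals.
Clause 1: 1 positive; Clause 2: 2 positive; Clause 3: 2 positive; Clause 4: 1 positive; Clause 5: 2 positive; Clause 6: 1 positive; Clause 7: 2 positive.
Total positive literal occurrences = 11.

11


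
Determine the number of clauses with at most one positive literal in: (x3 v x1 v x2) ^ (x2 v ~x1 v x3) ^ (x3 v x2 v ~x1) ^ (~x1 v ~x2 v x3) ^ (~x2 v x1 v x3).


A Horn clause has at most one positive literal.
Clause 1: 3 positive lit(s) -> not Horn
Clause 2: 2 positive lit(s) -> not Horn
Clause 3: 2 positive lit(s) -> not Horn
Clause 4: 1 positive lit(s) -> Horn
Clause 5: 2 positive lit(s) -> not Horn
Total Horn clauses = 1.

1


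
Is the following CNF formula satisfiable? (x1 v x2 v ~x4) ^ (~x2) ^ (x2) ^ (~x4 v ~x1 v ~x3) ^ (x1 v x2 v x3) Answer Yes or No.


Check all 16 possible truth assignments.
Number of satisfying assignments found: 0.
The formula is unsatisfiable.

No


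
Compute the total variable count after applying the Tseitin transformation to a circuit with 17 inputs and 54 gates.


The Tseitin transformation introduces one auxiliary variable per gate.
Total variables = inputs + gates = 17 + 54 = 71.

71


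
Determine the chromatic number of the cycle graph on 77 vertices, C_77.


An odd cycle cannot be 2-colored: alternating two colors around the cycle returns to the start with a conflict.
Since 77 is odd, three colors are required (and three suffice).
Chromatic number = 3.

3


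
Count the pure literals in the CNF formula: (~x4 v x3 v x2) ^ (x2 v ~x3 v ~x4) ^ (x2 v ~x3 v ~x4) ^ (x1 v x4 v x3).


A pure literal appears in only one polarity across all clauses.
Pure literals: x1 (positive only), x2 (positive only).
Count = 2.

2


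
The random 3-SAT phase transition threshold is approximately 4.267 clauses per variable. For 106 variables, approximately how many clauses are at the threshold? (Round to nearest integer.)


The 3-SAT phase transition occurs at approximately 4.267 clauses per variable.
m = 4.267 * 106 = 452.302.
Rounded to nearest integer: 452.

452


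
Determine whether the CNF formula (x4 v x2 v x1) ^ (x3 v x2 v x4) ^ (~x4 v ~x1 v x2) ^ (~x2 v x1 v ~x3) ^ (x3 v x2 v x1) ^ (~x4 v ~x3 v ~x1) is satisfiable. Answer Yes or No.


Check all 16 possible truth assignments.
Number of satisfying assignments found: 7.
The formula is satisfiable.

Yes


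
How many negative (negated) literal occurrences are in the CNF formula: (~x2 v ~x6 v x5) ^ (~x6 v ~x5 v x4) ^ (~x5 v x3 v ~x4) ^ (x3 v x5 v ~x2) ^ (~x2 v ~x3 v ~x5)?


Scan each clause for negated literals.
Clause 1: 2 negative; Clause 2: 2 negative; Clause 3: 2 negative; Clause 4: 1 negative; Clause 5: 3 negative.
Total negative literal occurrences = 10.

10


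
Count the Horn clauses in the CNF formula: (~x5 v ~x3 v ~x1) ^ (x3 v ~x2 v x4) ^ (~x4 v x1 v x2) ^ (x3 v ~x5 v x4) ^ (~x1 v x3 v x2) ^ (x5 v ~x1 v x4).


A Horn clause has at most one positive literal.
Clause 1: 0 positive lit(s) -> Horn
Clause 2: 2 positive lit(s) -> not Horn
Clause 3: 2 positive lit(s) -> not Horn
Clause 4: 2 positive lit(s) -> not Horn
Clause 5: 2 positive lit(s) -> not Horn
Clause 6: 2 positive lit(s) -> not Horn
Total Horn clauses = 1.

1


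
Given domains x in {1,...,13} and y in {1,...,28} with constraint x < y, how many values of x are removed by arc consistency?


For the constraint x < y, x needs a supporting value in y's domain.
x can be at most 27 (one less than y's maximum).
Valid x values from domain: 13 out of 13.
Pruned = 13 - 13 = 0.

0


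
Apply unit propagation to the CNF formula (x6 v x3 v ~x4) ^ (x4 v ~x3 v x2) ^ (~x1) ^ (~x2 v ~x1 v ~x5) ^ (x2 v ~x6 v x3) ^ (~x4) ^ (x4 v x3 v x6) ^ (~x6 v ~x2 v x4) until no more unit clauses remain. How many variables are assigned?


Unit propagation repeatedly assigns the literal in any unit clause, then simplifies.
Assignments in order: x1 = F, x4 = F.
No further unit clauses remain.
Total variables assigned = 2.

2


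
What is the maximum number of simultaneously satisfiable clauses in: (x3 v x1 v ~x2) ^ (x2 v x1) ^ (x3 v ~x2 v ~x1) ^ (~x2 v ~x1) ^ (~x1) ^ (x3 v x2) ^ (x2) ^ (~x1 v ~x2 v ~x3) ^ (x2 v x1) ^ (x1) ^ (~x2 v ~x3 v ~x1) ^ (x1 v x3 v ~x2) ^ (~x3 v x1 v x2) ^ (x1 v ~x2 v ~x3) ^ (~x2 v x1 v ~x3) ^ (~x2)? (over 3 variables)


Enumerate all 8 truth assignments.
For each, count how many of the 16 clauses are satisfied.
The formula is not fully satisfiable, so the maximum is below 16.
Maximum simultaneously satisfiable clauses = 14.

14


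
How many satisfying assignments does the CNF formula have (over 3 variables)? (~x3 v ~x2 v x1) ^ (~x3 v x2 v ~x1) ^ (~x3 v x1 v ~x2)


Enumerate all 8 truth assignments over 3 variables.
Test each against every clause.
Satisfying assignments found: 6.

6


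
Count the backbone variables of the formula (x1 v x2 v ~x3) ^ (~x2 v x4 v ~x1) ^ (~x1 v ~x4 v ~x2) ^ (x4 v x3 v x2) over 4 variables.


Find all satisfying assignments: 8 model(s).
Check which variables have the same value in every model.
No variable is fixed across all models.
Backbone size = 0.

0


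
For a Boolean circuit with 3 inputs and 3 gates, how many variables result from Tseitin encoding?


The Tseitin transformation introduces one auxiliary variable per gate.
Total variables = inputs + gates = 3 + 3 = 6.

6


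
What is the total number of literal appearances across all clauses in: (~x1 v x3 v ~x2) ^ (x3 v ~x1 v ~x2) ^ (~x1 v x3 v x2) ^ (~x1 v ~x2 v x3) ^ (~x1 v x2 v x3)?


Clause lengths: 3, 3, 3, 3, 3.
Sum = 3 + 3 + 3 + 3 + 3 = 15.

15


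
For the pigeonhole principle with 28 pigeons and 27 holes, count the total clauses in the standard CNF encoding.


The PHP encoding has two parts:
1) At-least-one-hole clauses: 28 (one per pigeon, each with 27 literals).
2) At-most-one-pigeon-per-hole clauses: 27 holes * C(28,2) = 27 * 378 = 10206.
Total clauses = 28 + 10206 = 10234.

10234


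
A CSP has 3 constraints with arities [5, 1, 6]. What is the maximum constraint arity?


The arities are: 5, 1, 6.
Scan for the maximum value.
Maximum arity = 6.

6


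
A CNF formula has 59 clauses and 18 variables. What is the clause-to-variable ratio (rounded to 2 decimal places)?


Clause-to-variable ratio = clauses / variables.
59 / 18 = 3.28.

3.28


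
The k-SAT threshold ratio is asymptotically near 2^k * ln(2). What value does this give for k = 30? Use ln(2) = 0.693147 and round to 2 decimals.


Using the asymptotic formula: threshold ~ 2^k * ln(2).
2^30 = 1073741824.
1073741824 * 0.693147 = 744260924.08.

744260924.08


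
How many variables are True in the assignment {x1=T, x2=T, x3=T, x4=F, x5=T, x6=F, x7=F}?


The weight is the number of variables assigned True.
True variables: x1, x2, x3, x5.
Weight = 4.

4


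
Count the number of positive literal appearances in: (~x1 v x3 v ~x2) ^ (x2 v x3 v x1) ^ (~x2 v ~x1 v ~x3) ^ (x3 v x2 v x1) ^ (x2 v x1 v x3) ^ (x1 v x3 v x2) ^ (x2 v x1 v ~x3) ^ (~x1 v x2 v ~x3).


Scan each clause for unnegated literals.
Clause 1: 1 positive; Clause 2: 3 positive; Clause 3: 0 positive; Clause 4: 3 positive; Clause 5: 3 positive; Clause 6: 3 positive; Clause 7: 2 positive; Clause 8: 1 positive.
Total positive literal occurrences = 16.

16


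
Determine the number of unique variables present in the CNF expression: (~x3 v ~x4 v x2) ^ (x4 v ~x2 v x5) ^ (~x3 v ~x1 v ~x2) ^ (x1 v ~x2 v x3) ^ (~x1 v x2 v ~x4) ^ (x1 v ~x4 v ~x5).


Identify each distinct variable in the formula.
Variables found: x1, x2, x3, x4, x5.
Total distinct variables = 5.

5


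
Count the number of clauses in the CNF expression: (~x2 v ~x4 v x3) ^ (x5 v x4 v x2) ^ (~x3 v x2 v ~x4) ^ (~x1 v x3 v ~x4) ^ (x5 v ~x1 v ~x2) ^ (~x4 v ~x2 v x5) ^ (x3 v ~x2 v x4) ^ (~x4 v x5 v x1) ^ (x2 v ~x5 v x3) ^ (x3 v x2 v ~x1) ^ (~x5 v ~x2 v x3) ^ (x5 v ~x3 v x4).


Each group enclosed in parentheses joined by ^ is one clause.
Counting the conjuncts: 12 clauses.

12


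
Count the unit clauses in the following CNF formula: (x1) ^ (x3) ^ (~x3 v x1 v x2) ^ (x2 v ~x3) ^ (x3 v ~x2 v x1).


A unit clause contains exactly one literal.
Unit clauses found: (x1), (x3).
Count = 2.

2


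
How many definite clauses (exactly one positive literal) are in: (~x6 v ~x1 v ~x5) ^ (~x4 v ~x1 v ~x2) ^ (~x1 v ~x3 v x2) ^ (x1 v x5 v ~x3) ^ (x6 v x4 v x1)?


A definite clause has exactly one positive literal.
Clause 1: 0 positive -> not definite
Clause 2: 0 positive -> not definite
Clause 3: 1 positive -> definite
Clause 4: 2 positive -> not definite
Clause 5: 3 positive -> not definite
Definite clause count = 1.

1


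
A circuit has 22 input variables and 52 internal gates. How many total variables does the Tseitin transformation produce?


The Tseitin transformation introduces one auxiliary variable per gate.
Total variables = inputs + gates = 22 + 52 = 74.

74


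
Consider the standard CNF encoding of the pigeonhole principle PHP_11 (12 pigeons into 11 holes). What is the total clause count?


The PHP encoding has two parts:
1) At-least-one-hole clauses: 12 (one per pigeon, each with 11 literals).
2) At-most-one-pigeon-per-hole clauses: 11 holes * C(12,2) = 11 * 66 = 726.
Total clauses = 12 + 726 = 738.

738


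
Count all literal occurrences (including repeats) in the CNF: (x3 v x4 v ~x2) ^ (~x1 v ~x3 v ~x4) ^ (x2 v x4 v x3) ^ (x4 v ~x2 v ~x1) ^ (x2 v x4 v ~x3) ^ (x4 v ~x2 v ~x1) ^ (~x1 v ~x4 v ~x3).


Clause lengths: 3, 3, 3, 3, 3, 3, 3.
Sum = 3 + 3 + 3 + 3 + 3 + 3 + 3 = 21.

21


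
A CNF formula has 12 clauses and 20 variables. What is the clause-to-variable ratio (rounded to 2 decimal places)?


Clause-to-variable ratio = clauses / variables.
12 / 20 = 0.6.

0.6


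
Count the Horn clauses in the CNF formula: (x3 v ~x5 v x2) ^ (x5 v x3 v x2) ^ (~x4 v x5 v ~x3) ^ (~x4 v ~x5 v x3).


A Horn clause has at most one positive literal.
Clause 1: 2 positive lit(s) -> not Horn
Clause 2: 3 positive lit(s) -> not Horn
Clause 3: 1 positive lit(s) -> Horn
Clause 4: 1 positive lit(s) -> Horn
Total Horn clauses = 2.

2


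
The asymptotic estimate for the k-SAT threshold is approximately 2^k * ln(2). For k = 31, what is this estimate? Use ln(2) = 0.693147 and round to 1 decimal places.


Using the asymptotic formula: threshold ~ 2^k * ln(2).
2^31 = 2147483648.
2147483648 * 0.693147 = 1488521848.2.

1488521848.2


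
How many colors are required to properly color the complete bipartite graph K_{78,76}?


K_{78,76} is bipartite by definition: the two parts are independent sets, with every edge crossing between them.
Color all vertices in one part with color 1 and all vertices in the other part with color 2.
Since the graph has at least one edge, one color does not suffice.
Chromatic number = 2.

2


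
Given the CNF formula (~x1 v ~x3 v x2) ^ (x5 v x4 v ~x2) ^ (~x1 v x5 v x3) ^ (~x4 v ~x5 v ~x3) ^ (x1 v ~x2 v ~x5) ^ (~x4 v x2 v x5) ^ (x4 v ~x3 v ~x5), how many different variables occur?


Identify each distinct variable in the formula.
Variables found: x1, x2, x3, x4, x5.
Total distinct variables = 5.

5


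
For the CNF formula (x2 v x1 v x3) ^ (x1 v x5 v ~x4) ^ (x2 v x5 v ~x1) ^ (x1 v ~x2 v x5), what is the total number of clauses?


Each group enclosed in parentheses joined by ^ is one clause.
Counting the conjuncts: 4 clauses.

4


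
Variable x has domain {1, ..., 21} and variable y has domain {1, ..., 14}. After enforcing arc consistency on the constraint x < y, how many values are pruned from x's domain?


For the constraint x < y, x needs a supporting value in y's domain.
x can be at most 13 (one less than y's maximum).
Valid x values from domain: 13 out of 21.
Pruned = 21 - 13 = 8.

8


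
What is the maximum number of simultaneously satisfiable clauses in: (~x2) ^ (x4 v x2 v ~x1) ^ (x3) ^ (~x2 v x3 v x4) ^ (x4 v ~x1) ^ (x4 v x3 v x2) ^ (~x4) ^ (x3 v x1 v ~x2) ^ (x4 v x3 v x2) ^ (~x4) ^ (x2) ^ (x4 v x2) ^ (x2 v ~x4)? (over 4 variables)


Enumerate all 16 truth assignments.
For each, count how many of the 13 clauses are satisfied.
The formula is not fully satisfiable, so the maximum is below 13.
Maximum simultaneously satisfiable clauses = 12.

12


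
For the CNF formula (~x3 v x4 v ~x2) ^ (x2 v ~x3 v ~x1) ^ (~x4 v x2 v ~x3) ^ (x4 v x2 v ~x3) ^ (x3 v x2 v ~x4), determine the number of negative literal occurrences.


Scan each clause for negated literals.
Clause 1: 2 negative; Clause 2: 2 negative; Clause 3: 2 negative; Clause 4: 1 negative; Clause 5: 1 negative.
Total negative literal occurrences = 8.

8


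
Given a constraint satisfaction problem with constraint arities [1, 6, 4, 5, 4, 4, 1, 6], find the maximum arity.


The arities are: 1, 6, 4, 5, 4, 4, 1, 6.
Scan for the maximum value.
Maximum arity = 6.

6


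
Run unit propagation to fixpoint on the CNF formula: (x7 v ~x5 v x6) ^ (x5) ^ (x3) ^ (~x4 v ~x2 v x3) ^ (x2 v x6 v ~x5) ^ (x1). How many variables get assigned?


Unit propagation repeatedly assigns the literal in any unit clause, then simplifies.
Assignments in order: x5 = T, x3 = T, x1 = T.
No further unit clauses remain.
Total variables assigned = 3.

3


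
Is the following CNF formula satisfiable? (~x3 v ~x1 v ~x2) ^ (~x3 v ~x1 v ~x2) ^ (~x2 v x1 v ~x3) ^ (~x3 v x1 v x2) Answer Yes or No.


Check all 8 possible truth assignments.
Number of satisfying assignments found: 5.
The formula is satisfiable.

Yes


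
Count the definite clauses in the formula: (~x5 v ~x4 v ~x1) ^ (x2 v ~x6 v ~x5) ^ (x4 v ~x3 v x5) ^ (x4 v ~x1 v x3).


A definite clause has exactly one positive literal.
Clause 1: 0 positive -> not definite
Clause 2: 1 positive -> definite
Clause 3: 2 positive -> not definite
Clause 4: 2 positive -> not definite
Definite clause count = 1.

1


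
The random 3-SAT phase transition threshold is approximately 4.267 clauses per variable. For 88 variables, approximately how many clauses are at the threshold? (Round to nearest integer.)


The 3-SAT phase transition occurs at approximately 4.267 clauses per variable.
m = 4.267 * 88 = 375.496.
Rounded to nearest integer: 375.

375


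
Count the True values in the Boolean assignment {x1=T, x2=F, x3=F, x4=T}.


The weight is the number of variables assigned True.
True variables: x1, x4.
Weight = 2.

2


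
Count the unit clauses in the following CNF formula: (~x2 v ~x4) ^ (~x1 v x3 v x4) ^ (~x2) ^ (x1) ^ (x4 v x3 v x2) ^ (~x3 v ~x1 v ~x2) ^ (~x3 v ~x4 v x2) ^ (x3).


A unit clause contains exactly one literal.
Unit clauses found: (~x2), (x1), (x3).
Count = 3.

3


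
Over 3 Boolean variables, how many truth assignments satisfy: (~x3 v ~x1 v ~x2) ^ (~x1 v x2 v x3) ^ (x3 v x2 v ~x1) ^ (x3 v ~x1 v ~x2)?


Enumerate all 8 truth assignments over 3 variables.
Test each against every clause.
Satisfying assignments found: 5.

5


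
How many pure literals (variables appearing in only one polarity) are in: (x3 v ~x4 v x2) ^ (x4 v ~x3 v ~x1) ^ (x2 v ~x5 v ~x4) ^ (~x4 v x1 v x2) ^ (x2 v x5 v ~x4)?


A pure literal appears in only one polarity across all clauses.
Pure literals: x2 (positive only).
Count = 1.

1


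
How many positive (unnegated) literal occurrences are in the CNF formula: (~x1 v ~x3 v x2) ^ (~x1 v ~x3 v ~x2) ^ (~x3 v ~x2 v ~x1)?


Scan each clause for unnegated literals.
Clause 1: 1 positive; Clause 2: 0 positive; Clause 3: 0 positive.
Total positive literal occurrences = 1.

1


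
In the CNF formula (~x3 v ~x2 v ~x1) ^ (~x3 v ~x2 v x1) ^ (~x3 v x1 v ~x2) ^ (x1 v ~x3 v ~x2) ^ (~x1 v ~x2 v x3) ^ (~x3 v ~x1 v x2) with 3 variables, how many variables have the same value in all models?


Find all satisfying assignments: 4 model(s).
Check which variables have the same value in every model.
No variable is fixed across all models.
Backbone size = 0.

0


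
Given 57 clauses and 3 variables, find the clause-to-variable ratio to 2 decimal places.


Clause-to-variable ratio = clauses / variables.
57 / 3 = 19.0.

19.0


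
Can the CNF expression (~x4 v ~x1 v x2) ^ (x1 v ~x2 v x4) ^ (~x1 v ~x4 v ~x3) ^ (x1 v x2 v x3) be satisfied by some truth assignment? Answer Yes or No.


Check all 16 possible truth assignments.
Number of satisfying assignments found: 9.
The formula is satisfiable.

Yes


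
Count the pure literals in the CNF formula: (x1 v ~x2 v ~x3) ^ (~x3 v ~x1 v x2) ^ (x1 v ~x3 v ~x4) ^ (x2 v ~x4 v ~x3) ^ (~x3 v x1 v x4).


A pure literal appears in only one polarity across all clauses.
Pure literals: x3 (negative only).
Count = 1.

1


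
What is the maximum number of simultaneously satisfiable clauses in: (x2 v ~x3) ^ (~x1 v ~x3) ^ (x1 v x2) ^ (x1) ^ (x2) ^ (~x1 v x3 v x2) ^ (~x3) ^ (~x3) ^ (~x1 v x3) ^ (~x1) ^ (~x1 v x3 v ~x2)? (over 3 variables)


Enumerate all 8 truth assignments.
For each, count how many of the 11 clauses are satisfied.
The formula is not fully satisfiable, so the maximum is below 11.
Maximum simultaneously satisfiable clauses = 10.

10


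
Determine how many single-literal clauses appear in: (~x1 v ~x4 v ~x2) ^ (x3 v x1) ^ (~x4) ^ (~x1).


A unit clause contains exactly one literal.
Unit clauses found: (~x4), (~x1).
Count = 2.

2


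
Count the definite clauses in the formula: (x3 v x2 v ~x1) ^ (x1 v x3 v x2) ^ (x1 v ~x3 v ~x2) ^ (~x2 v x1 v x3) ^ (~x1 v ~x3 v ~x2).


A definite clause has exactly one positive literal.
Clause 1: 2 positive -> not definite
Clause 2: 3 positive -> not definite
Clause 3: 1 positive -> definite
Clause 4: 2 positive -> not definite
Clause 5: 0 positive -> not definite
Definite clause count = 1.

1


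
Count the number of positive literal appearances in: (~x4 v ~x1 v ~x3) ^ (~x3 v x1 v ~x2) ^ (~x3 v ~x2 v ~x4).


Scan each clause for unnegated literals.
Clause 1: 0 positive; Clause 2: 1 positive; Clause 3: 0 positive.
Total positive literal occurrences = 1.

1


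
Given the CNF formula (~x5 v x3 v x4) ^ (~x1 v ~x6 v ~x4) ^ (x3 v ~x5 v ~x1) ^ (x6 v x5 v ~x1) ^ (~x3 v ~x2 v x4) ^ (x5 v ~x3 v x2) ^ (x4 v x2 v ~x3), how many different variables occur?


Identify each distinct variable in the formula.
Variables found: x1, x2, x3, x4, x5, x6.
Total distinct variables = 6.

6


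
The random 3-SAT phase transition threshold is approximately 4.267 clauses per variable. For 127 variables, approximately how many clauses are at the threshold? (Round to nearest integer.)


The 3-SAT phase transition occurs at approximately 4.267 clauses per variable.
m = 4.267 * 127 = 541.909.
Rounded to nearest integer: 542.

542


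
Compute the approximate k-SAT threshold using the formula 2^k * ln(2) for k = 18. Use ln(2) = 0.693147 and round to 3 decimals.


Using the asymptotic formula: threshold ~ 2^k * ln(2).
2^18 = 262144.
262144 * 0.693147 = 181704.327.

181704.327


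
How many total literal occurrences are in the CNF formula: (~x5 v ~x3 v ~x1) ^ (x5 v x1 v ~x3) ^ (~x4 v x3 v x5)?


Clause lengths: 3, 3, 3.
Sum = 3 + 3 + 3 = 9.

9


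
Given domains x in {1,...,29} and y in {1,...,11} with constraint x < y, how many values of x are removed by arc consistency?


For the constraint x < y, x needs a supporting value in y's domain.
x can be at most 10 (one less than y's maximum).
Valid x values from domain: 10 out of 29.
Pruned = 29 - 10 = 19.

19


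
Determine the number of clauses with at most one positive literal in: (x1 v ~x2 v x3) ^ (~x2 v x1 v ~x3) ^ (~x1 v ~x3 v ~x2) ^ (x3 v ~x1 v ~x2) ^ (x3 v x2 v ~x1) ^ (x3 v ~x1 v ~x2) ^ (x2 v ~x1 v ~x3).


A Horn clause has at most one positive literal.
Clause 1: 2 positive lit(s) -> not Horn
Clause 2: 1 positive lit(s) -> Horn
Clause 3: 0 positive lit(s) -> Horn
Clause 4: 1 positive lit(s) -> Horn
Clause 5: 2 positive lit(s) -> not Horn
Clause 6: 1 positive lit(s) -> Horn
Clause 7: 1 positive lit(s) -> Horn
Total Horn clauses = 5.

5


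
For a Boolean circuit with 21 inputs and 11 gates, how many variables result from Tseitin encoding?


The Tseitin transformation introduces one auxiliary variable per gate.
Total variables = inputs + gates = 21 + 11 = 32.

32


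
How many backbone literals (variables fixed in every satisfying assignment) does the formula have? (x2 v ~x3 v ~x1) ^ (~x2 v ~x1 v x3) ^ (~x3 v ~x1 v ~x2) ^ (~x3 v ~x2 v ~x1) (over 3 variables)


Find all satisfying assignments: 5 model(s).
Check which variables have the same value in every model.
No variable is fixed across all models.
Backbone size = 0.

0


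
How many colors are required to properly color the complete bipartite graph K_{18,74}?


K_{18,74} is bipartite by definition: the two parts are independent sets, with every edge crossing between them.
Color all vertices in one part with color 1 and all vertices in the other part with color 2.
Since the graph has at least one edge, one color does not suffice.
Chromatic number = 2.

2


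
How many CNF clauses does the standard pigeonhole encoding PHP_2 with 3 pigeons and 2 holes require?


The PHP encoding has two parts:
1) At-least-one-hole clauses: 3 (one per pigeon, each with 2 literals).
2) At-most-one-pigeon-per-hole clauses: 2 holes * C(3,2) = 2 * 3 = 6.
Total clauses = 3 + 6 = 9.

9


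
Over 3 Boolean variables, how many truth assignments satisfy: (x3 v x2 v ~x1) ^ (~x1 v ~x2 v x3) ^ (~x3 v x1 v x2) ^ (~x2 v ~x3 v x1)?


Enumerate all 8 truth assignments over 3 variables.
Test each against every clause.
Satisfying assignments found: 4.

4


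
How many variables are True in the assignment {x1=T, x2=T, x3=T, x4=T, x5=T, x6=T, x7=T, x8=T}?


The weight is the number of variables assigned True.
True variables: x1, x2, x3, x4, x5, x6, x7, x8.
Weight = 8.

8


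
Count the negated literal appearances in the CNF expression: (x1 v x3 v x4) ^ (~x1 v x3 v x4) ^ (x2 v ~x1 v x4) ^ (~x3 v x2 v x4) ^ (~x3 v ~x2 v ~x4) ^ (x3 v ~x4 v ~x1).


Scan each clause for negated literals.
Clause 1: 0 negative; Clause 2: 1 negative; Clause 3: 1 negative; Clause 4: 1 negative; Clause 5: 3 negative; Clause 6: 2 negative.
Total negative literal occurrences = 8.

8


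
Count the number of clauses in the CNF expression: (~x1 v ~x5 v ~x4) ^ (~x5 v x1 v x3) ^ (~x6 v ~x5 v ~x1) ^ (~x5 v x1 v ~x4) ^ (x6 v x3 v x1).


Each group enclosed in parentheses joined by ^ is one clause.
Counting the conjuncts: 5 clauses.

5


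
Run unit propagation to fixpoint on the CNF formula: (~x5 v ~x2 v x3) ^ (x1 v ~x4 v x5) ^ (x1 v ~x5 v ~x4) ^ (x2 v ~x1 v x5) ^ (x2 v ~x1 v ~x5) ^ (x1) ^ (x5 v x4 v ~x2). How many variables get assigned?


Unit propagation repeatedly assigns the literal in any unit clause, then simplifies.
Assignments in order: x1 = T.
No further unit clauses remain.
Total variables assigned = 1.

1


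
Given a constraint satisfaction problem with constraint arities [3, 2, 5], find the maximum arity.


The arities are: 3, 2, 5.
Scan for the maximum value.
Maximum arity = 5.

5


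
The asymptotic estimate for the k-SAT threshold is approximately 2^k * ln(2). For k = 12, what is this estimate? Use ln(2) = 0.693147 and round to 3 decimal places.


Using the asymptotic formula: threshold ~ 2^k * ln(2).
2^12 = 4096.
4096 * 0.693147 = 2839.13.

2839.13


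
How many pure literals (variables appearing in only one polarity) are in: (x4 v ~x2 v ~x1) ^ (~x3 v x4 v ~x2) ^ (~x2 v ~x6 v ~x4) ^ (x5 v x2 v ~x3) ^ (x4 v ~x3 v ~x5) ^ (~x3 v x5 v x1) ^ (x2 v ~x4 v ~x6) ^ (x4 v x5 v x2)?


A pure literal appears in only one polarity across all clauses.
Pure literals: x3 (negative only), x6 (negative only).
Count = 2.

2


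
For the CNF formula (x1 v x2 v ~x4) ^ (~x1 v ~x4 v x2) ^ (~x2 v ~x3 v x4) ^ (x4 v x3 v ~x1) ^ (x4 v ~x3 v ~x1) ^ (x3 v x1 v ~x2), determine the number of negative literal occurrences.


Scan each clause for negated literals.
Clause 1: 1 negative; Clause 2: 2 negative; Clause 3: 2 negative; Clause 4: 1 negative; Clause 5: 2 negative; Clause 6: 1 negative.
Total negative literal occurrences = 9.

9


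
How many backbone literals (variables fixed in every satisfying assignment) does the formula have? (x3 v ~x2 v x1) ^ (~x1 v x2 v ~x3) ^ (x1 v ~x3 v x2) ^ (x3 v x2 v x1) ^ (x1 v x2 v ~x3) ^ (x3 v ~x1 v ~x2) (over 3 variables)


Find all satisfying assignments: 3 model(s).
Check which variables have the same value in every model.
No variable is fixed across all models.
Backbone size = 0.

0


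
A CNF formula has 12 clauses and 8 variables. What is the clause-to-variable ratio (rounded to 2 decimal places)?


Clause-to-variable ratio = clauses / variables.
12 / 8 = 1.5.

1.5


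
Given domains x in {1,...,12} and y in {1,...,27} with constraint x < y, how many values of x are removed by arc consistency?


For the constraint x < y, x needs a supporting value in y's domain.
x can be at most 26 (one less than y's maximum).
Valid x values from domain: 12 out of 12.
Pruned = 12 - 12 = 0.

0


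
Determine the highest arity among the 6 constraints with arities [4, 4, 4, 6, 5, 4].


The arities are: 4, 4, 4, 6, 5, 4.
Scan for the maximum value.
Maximum arity = 6.

6


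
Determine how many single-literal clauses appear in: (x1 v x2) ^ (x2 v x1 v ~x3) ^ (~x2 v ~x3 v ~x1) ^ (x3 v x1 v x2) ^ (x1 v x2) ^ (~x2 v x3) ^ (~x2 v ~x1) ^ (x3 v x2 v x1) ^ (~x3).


A unit clause contains exactly one literal.
Unit clauses found: (~x3).
Count = 1.

1


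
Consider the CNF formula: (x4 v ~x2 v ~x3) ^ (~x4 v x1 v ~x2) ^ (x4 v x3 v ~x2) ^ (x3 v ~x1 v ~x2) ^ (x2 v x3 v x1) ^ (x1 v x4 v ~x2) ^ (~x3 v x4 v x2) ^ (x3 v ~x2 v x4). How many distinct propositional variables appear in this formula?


Identify each distinct variable in the formula.
Variables found: x1, x2, x3, x4.
Total distinct variables = 4.

4


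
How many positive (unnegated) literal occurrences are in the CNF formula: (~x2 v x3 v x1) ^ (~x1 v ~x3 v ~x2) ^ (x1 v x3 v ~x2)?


Scan each clause for unnegated literals.
Clause 1: 2 positive; Clause 2: 0 positive; Clause 3: 2 positive.
Total positive literal occurrences = 4.

4


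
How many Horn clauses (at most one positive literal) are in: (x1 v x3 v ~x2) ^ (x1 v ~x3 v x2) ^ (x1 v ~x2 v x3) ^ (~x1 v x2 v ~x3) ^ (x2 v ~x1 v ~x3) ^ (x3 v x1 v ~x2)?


A Horn clause has at most one positive literal.
Clause 1: 2 positive lit(s) -> not Horn
Clause 2: 2 positive lit(s) -> not Horn
Clause 3: 2 positive lit(s) -> not Horn
Clause 4: 1 positive lit(s) -> Horn
Clause 5: 1 positive lit(s) -> Horn
Clause 6: 2 positive lit(s) -> not Horn
Total Horn clauses = 2.

2


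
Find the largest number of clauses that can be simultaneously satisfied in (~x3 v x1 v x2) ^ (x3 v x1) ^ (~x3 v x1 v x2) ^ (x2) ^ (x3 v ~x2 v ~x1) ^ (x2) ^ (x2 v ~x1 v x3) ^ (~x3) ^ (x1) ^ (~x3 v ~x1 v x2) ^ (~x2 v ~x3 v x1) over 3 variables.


Enumerate all 8 truth assignments.
For each, count how many of the 11 clauses are satisfied.
The formula is not fully satisfiable, so the maximum is below 11.
Maximum simultaneously satisfiable clauses = 10.

10


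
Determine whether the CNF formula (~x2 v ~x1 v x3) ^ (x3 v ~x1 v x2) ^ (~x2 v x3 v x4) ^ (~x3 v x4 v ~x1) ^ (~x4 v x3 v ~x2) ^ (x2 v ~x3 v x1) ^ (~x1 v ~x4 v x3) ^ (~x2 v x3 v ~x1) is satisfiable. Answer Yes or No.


Check all 16 possible truth assignments.
Number of satisfying assignments found: 6.
The formula is satisfiable.

Yes


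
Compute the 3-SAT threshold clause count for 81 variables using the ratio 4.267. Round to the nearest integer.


The 3-SAT phase transition occurs at approximately 4.267 clauses per variable.
m = 4.267 * 81 = 345.627.
Rounded to nearest integer: 346.

346


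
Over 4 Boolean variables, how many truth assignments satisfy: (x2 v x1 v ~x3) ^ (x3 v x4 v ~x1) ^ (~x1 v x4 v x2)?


Enumerate all 16 truth assignments over 4 variables.
Test each against every clause.
Satisfying assignments found: 11.

11


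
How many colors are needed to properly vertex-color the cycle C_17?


An odd cycle cannot be 2-colored: alternating two colors around the cycle returns to the start with a conflict.
Since 17 is odd, three colors are required (and three suffice).
Chromatic number = 3.

3


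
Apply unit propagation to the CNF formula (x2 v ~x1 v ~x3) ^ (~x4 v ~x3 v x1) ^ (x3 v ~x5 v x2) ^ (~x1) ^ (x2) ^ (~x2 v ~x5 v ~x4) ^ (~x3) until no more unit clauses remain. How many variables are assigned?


Unit propagation repeatedly assigns the literal in any unit clause, then simplifies.
Assignments in order: x1 = F, x2 = T, x3 = F.
No further unit clauses remain.
Total variables assigned = 3.

3


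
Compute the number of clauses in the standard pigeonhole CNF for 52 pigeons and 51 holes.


The PHP encoding has two parts:
1) At-least-one-hole clauses: 52 (one per pigeon, each with 51 literals).
2) At-most-one-pigeon-per-hole clauses: 51 holes * C(52,2) = 51 * 1326 = 67626.
Total clauses = 52 + 67626 = 67678.

67678


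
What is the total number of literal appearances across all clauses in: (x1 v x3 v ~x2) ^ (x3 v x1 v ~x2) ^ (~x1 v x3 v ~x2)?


Clause lengths: 3, 3, 3.
Sum = 3 + 3 + 3 = 9.

9


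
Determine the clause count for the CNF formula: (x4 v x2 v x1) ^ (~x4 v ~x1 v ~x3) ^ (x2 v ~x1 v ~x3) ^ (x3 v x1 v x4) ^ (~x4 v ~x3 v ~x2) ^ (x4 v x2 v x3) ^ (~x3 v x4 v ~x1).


Each group enclosed in parentheses joined by ^ is one clause.
Counting the conjuncts: 7 clauses.

7


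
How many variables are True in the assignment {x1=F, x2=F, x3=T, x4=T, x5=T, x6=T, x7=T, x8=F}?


The weight is the number of variables assigned True.
True variables: x3, x4, x5, x6, x7.
Weight = 5.

5


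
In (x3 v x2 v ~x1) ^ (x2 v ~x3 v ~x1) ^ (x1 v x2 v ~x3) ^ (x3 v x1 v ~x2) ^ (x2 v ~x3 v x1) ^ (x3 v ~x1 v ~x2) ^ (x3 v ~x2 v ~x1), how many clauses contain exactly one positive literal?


A definite clause has exactly one positive literal.
Clause 1: 2 positive -> not definite
Clause 2: 1 positive -> definite
Clause 3: 2 positive -> not definite
Clause 4: 2 positive -> not definite
Clause 5: 2 positive -> not definite
Clause 6: 1 positive -> definite
Clause 7: 1 positive -> definite
Definite clause count = 3.

3


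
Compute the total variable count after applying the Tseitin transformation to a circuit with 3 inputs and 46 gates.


The Tseitin transformation introduces one auxiliary variable per gate.
Total variables = inputs + gates = 3 + 46 = 49.

49


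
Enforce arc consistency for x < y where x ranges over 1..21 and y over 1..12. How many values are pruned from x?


For the constraint x < y, x needs a supporting value in y's domain.
x can be at most 11 (one less than y's maximum).
Valid x values from domain: 11 out of 21.
Pruned = 21 - 11 = 10.

10


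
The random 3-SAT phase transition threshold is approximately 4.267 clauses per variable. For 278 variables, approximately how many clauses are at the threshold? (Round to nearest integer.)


The 3-SAT phase transition occurs at approximately 4.267 clauses per variable.
m = 4.267 * 278 = 1186.226.
Rounded to nearest integer: 1186.

1186


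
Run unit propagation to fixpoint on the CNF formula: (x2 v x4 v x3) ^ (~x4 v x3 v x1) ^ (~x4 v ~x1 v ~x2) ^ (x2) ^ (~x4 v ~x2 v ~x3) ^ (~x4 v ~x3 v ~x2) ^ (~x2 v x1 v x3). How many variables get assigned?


Unit propagation repeatedly assigns the literal in any unit clause, then simplifies.
Assignments in order: x2 = T.
No further unit clauses remain.
Total variables assigned = 1.

1


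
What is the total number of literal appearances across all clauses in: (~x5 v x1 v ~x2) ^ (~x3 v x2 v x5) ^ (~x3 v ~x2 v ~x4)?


Clause lengths: 3, 3, 3.
Sum = 3 + 3 + 3 = 9.

9


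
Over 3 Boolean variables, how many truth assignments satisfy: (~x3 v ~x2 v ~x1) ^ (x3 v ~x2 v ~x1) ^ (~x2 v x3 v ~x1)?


Enumerate all 8 truth assignments over 3 variables.
Test each against every clause.
Satisfying assignments found: 6.

6


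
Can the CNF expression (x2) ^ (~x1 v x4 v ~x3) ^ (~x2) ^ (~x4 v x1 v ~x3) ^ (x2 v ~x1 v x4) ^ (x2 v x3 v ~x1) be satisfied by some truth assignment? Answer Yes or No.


Check all 16 possible truth assignments.
Number of satisfying assignments found: 0.
The formula is unsatisfiable.

No


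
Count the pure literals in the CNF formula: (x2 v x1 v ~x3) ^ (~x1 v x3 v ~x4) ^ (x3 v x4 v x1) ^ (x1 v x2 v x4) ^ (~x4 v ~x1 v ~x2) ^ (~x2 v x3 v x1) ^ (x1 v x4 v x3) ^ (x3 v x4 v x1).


A pure literal appears in only one polarity across all clauses.
No pure literals found.
Count = 0.

0


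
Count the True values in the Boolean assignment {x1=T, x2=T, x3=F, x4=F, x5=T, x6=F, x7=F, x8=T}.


The weight is the number of variables assigned True.
True variables: x1, x2, x5, x8.
Weight = 4.

4


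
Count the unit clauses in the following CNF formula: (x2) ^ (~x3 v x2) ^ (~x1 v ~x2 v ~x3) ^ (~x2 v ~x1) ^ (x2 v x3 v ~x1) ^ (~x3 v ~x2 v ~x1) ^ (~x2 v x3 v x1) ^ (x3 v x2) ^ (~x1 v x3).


A unit clause contains exactly one literal.
Unit clauses found: (x2).
Count = 1.

1


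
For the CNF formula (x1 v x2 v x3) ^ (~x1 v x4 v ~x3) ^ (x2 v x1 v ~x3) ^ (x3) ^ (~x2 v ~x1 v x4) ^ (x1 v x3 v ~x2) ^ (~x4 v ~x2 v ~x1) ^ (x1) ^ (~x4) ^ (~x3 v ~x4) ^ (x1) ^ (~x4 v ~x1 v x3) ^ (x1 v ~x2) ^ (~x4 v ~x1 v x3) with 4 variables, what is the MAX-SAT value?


Enumerate all 16 truth assignments.
For each, count how many of the 14 clauses are satisfied.
The formula is not fully satisfiable, so the maximum is below 14.
Maximum simultaneously satisfiable clauses = 13.

13


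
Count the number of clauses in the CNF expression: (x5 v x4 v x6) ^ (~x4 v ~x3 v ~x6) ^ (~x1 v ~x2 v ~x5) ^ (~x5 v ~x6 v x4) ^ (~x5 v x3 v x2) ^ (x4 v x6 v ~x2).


Each group enclosed in parentheses joined by ^ is one clause.
Counting the conjuncts: 6 clauses.

6


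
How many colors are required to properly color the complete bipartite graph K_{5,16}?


K_{5,16} is bipartite by definition: the two parts are independent sets, with every edge crossing between them.
Color all vertices in one part with color 1 and all vertices in the other part with color 2.
Since the graph has at least one edge, one color does not suffice.
Chromatic number = 2.

2


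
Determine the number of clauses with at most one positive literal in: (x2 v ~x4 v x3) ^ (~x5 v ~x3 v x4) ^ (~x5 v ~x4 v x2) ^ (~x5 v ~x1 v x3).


A Horn clause has at most one positive literal.
Clause 1: 2 positive lit(s) -> not Horn
Clause 2: 1 positive lit(s) -> Horn
Clause 3: 1 positive lit(s) -> Horn
Clause 4: 1 positive lit(s) -> Horn
Total Horn clauses = 3.

3
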